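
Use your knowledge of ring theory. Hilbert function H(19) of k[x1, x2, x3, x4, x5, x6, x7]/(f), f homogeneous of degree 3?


C(25,6)-C(22,6)=177100-74613=102487


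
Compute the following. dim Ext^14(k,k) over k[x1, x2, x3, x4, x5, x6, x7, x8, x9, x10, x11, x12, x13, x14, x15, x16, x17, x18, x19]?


C(n,i)=C(19,14)=11628


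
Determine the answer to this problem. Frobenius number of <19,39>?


gcd(19,39)=1 => F=ab-a-b=19*39-19-39=741-58=683


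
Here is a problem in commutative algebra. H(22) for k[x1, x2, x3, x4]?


C(d+n-1,n-1)=C(25,3)=2300


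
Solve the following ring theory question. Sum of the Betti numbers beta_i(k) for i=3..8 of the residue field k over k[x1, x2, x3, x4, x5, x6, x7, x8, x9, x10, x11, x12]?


Koszul resolution: beta_i(k)=C(n,i), n=12
C(12,3)=220, C(12,4)=495, C(12,5)=792, C(12,6)=924, C(12,7)=792, C(12,8)=495
Sum=3718


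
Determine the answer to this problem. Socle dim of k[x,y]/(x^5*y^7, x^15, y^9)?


Socle = ann(m) = span of standard monomials u with x*u, y*u in I (staircase corners).
Minimal generators: x^15, x^5*y^7, y^9
Corners: x^4y^8, x^14y^6
Socle dim=2


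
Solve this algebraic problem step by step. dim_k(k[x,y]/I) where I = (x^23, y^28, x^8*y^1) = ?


k[x,y]/I, I = (x^23, y^28, x^8*y^1)
Rect: 23x28=644. Corner: (23-8)x(28-1)=405.
dim = 644-405 = 239


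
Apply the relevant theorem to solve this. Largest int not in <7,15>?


gcd(7,15)=1 => F=ab-a-b=7*15-7-15=105-22=83


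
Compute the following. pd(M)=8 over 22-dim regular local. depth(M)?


pd+depth=depth(R)=22
depth=22-8=14


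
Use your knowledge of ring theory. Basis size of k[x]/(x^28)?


Basis: 1,x,...,x^27
dim=28


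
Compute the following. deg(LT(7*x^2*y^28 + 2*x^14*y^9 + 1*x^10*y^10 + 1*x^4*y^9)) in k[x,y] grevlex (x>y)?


LT: 7*x^2*y^28
deg_x=2, deg_y=28
Total=2+28=30


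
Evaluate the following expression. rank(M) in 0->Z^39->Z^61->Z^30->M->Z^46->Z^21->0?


Alt sum=0:
(-1)^0*39 + (-1)^1*61 + (-1)^2*30 + (-1)^3*? + (-1)^4*46 + (-1)^5*21=0
rank(M)=33


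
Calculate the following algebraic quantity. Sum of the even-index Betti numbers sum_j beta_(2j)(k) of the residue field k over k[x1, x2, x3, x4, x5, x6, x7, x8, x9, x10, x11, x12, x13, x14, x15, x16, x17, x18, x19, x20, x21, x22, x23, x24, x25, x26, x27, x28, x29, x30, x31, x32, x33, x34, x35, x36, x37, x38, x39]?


Koszul resolution: beta_i(k)=C(n,i), n=39
sum_even C(39,i) = 2^(n-1) = 2^38 = 274877906944


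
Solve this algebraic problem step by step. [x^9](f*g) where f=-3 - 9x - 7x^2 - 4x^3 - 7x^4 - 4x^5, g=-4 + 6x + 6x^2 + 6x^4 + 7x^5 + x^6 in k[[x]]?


[x^9] = sum a_i*b_j, i+j=9
  -4*1=-4
  -7*7=-49
  -4*6=-24
Sum=-77


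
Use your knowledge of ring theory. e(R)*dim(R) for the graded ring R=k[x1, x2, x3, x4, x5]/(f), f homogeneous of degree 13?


e(R)=deg(f)=13, dim(R)=5-1=4
e*dim=13*4=52


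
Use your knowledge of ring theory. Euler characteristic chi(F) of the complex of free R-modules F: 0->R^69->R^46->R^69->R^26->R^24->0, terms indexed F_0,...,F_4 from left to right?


chi = sum (-1)^i * rank:
(-1)^0*69=69
(-1)^1*46=-46
(-1)^2*69=69
(-1)^3*26=-26
(-1)^4*24=24
chi=90


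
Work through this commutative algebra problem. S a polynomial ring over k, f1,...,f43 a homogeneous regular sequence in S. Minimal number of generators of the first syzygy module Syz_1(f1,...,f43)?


Regular sequence => Koszul complex is the minimal free resolution.
Syz_1 minimally generated by Koszul relations f_i*e_j - f_j*e_i (i<j): mu(Syz_1) = beta_2 = C(m,2) = m(m-1)/2
m=43
43*42/2 = 903


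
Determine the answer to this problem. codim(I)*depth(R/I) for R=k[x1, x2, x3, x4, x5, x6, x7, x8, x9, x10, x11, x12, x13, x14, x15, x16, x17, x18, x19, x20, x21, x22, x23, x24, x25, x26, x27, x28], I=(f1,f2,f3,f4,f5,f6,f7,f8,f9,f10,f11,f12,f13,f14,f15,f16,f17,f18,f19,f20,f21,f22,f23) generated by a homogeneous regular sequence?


codim=23, depth=dim(R/I)=28-23=5
Product=23*5=115


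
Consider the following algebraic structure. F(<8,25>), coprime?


gcd(8,25)=1 => F=ab-a-b=8*25-8-25=200-33=167


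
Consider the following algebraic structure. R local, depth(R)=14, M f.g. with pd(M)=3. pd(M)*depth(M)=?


pd+depth=14
depth=14-3=11
pd*depth=3*11=33


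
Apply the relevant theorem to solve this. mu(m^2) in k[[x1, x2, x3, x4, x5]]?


C(n+d-1,d)=C(6,2)=15


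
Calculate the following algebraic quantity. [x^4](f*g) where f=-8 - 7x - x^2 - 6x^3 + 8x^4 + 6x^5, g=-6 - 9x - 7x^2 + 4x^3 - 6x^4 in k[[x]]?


[x^4] = sum a_i*b_j, i+j=4
  -8*-6=48
  -7*4=-28
  -1*-7=7
  -6*-9=54
  8*-6=-48
Sum=33


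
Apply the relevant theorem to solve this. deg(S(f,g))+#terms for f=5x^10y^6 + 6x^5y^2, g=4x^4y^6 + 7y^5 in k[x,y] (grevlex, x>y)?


LT(f)=5x^10y^6, LT(g)=4x^4y^6
lcm(LM)=x^10y^6
S(f,g) (scaled by 20 to clear denominators) = 4*f - 5x^6*g = -35x^6y^5 + 24x^5y^2
2 terms, deg 11.
11+2=13


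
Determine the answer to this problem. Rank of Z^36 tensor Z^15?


rank(M(x)N) = rank(M)*rank(N)
36*15 = 540


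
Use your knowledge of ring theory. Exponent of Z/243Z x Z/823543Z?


Exponent = lcm of the cyclic orders; pairwise coprime => product.
3^5*7^7=243*823543=200120949


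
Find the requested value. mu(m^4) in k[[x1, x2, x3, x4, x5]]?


C(n+d-1,d)=C(8,4)=70


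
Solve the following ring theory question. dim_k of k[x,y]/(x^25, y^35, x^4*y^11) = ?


k[x,y]/I, I = (x^25, y^35, x^4*y^11)
Rect: 25x35=875. Corner: (25-4)x(35-11)=504.
dim = 875-504 = 371


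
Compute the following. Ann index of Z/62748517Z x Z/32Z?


Exponent = lcm of the cyclic orders; pairwise coprime => product.
13^7*2^5=62748517*32=2007952544


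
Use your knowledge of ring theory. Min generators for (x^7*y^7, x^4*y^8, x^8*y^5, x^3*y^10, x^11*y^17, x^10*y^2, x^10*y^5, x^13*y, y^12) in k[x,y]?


Remove redundant (divisible by others).
x^11*y^17 redundant.
x^10*y^5 redundant.
Min: x^13*y, x^10*y^2, x^8*y^5, x^7*y^7, x^4*y^8, x^3*y^10, y^12
Count=7


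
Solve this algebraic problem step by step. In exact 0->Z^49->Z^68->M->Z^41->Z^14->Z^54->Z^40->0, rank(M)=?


Alt sum=0:
(-1)^0*49 + (-1)^1*68 + (-1)^2*? + (-1)^3*41 + (-1)^4*14 + (-1)^5*54 + (-1)^6*40=0
rank(M)=60


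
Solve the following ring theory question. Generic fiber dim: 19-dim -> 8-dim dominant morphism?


dim(fiber)=dim(X)-dim(Y)=19-8=11


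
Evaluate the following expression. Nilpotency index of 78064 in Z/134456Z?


78064^k mod 134456:
k=1: 78064
k=2: 38808
k=3: 79576
k=4: 19208
k=5: 0
First zero at k = 5


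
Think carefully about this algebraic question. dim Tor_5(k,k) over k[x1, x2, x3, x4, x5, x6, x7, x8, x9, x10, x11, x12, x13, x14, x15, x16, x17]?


Koszul: C(n,i)=C(17,5)=6188


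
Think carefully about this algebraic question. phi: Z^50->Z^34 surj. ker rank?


rank(ker) = 50-34 = 16


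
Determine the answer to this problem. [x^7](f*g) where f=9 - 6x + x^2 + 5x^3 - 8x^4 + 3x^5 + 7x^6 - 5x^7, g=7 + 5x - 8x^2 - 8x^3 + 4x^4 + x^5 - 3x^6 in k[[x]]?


[x^7] = sum a_i*b_j, i+j=7
  -6*-3=18
  1*1=1
  5*4=20
  -8*-8=64
  3*-8=-24
  7*5=35
  -5*7=-35
Sum=79


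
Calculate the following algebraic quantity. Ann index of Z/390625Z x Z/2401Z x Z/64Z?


Exponent = lcm of the cyclic orders; pairwise coprime => product.
5^8*7^4*2^6=390625*2401*64=60025000000


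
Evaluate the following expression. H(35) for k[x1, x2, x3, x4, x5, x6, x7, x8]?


C(d+n-1,n-1)=C(42,7)=26978328


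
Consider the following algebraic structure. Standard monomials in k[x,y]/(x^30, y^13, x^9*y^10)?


k[x,y]/I, I = (x^30, y^13, x^9*y^10)
Rect: 30x13=390. Corner: (30-9)x(13-10)=63.
dim = 390-63 = 327


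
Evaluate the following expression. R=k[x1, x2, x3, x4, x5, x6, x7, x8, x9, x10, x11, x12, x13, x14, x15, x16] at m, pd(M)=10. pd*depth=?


pd+depth=16
depth=16-10=6
pd*depth=10*6=60


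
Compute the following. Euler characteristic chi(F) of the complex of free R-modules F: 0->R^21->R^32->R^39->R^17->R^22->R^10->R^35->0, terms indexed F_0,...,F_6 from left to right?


chi = sum (-1)^i * rank:
(-1)^0*21=21
(-1)^1*32=-32
(-1)^2*39=39
(-1)^3*17=-17
(-1)^4*22=22
(-1)^5*10=-10
(-1)^6*35=35
chi=58


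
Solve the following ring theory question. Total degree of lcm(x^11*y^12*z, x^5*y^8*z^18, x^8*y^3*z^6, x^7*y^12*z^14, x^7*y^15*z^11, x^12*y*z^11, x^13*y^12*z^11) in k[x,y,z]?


lcm = componentwise max:
x: max(11,5,8,7,7,12,13)=13
y: max(12,8,3,12,15,1,12)=15
z: max(1,18,6,14,11,11,11)=18
Total=13+15+18=46


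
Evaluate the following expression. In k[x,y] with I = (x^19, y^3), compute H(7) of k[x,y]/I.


k[x,y], I = (x^19, y^3), d = 7
Need i < 19 and d-i < 3.
Range: 5 <= i <= 7.
H(7) = 3


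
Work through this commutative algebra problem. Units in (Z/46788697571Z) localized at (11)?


Local ring = Z/19487171Z.
phi(19487171) = 11^6*(11-1) = 17715610


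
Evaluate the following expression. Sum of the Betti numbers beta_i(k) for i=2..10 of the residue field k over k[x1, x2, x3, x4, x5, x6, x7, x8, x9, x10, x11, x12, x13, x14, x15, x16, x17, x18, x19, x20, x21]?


Koszul resolution: beta_i(k)=C(n,i), n=21
C(21,2)=210, C(21,3)=1330, C(21,4)=5985, C(21,5)=20349, C(21,6)=54264, C(21,7)=116280, C(21,8)=203490, C(21,9)=293930, C(21,10)=352716
Sum=1048554


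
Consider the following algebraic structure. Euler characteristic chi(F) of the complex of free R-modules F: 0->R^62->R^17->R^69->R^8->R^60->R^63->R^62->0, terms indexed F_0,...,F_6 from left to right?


chi = sum (-1)^i * rank:
(-1)^0*62=62
(-1)^1*17=-17
(-1)^2*69=69
(-1)^3*8=-8
(-1)^4*60=60
(-1)^5*63=-63
(-1)^6*62=62
chi=165


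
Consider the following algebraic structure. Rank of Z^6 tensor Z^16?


rank(M(x)N) = rank(M)*rank(N)
6*16 = 96


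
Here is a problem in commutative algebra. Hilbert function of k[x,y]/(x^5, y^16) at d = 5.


k[x,y], I = (x^5, y^16), d = 5
Need i < 5 and d-i < 16.
Range: 0 <= i <= 4.
H(5) = 5


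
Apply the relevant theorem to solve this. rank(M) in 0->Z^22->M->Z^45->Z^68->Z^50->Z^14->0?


Alt sum=0:
(-1)^0*22 + (-1)^1*? + (-1)^2*45 + (-1)^3*68 + (-1)^4*50 + (-1)^5*14=0
rank(M)=35


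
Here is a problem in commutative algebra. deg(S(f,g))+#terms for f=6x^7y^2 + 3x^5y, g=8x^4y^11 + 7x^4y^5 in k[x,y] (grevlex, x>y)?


LT(f)=6x^7y^2, LT(g)=8x^4y^11
lcm(LM)=x^7y^11
S(f,g) (scaled by 48 to clear denominators) = 8y^9*f - 6x^3*g = 24x^5y^10 - 42x^7y^5
2 terms, deg 15.
15+2=17


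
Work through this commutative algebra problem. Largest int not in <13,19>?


gcd(13,19)=1 => F=ab-a-b=13*19-13-19=247-32=215


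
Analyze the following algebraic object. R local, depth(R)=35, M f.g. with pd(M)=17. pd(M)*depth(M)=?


pd+depth=35
depth=35-17=18
pd*depth=17*18=306


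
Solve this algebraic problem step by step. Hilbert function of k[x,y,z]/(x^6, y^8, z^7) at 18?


Need i<6, j<8, k<7 with i+j+k=18.
For each i, j ranges over max(0,18-i-6)..min(7,18-i):
  i=0: j in [12,7] -> 0
  i=1: j in [11,7] -> 0
  i=2: j in [10,7] -> 0
  i=3: j in [9,7] -> 0
  i=4: j in [8,7] -> 0
  i=5: j in [7,7] -> 1
H(18) = 0+0+0+0+0+1 = 1


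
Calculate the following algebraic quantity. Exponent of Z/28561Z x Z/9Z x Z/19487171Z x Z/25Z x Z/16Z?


Exponent = lcm of the cyclic orders; pairwise coprime => product.
13^4*3^2*11^7*5^2*2^4=28561*9*19487171*25*16=2003663127351600


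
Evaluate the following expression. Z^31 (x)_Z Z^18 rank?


rank(M(x)N) = rank(M)*rank(N)
31*18 = 558


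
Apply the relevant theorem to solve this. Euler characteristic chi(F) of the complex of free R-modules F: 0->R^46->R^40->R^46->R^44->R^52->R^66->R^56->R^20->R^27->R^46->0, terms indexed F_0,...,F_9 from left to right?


chi = sum (-1)^i * rank:
(-1)^0*46=46
(-1)^1*40=-40
(-1)^2*46=46
(-1)^3*44=-44
(-1)^4*52=52
(-1)^5*66=-66
(-1)^6*56=56
(-1)^7*20=-20
(-1)^8*27=27
(-1)^9*46=-46
chi=11


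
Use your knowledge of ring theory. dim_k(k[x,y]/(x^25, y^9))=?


Basis: x^i*y^j, i<25, j<9
25*9=225


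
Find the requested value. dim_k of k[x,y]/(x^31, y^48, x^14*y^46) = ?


k[x,y]/I, I = (x^31, y^48, x^14*y^46)
Rect: 31x48=1488. Corner: (31-14)x(48-46)=34.
dim = 1488-34 = 1454


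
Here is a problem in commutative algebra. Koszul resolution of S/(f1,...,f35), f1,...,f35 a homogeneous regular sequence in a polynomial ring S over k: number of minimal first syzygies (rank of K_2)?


Regular sequence => Koszul complex is the minimal free resolution.
Syz_1 minimally generated by Koszul relations f_i*e_j - f_j*e_i (i<j): mu(Syz_1) = beta_2 = C(m,2) = m(m-1)/2
m=35
35*34/2 = 595


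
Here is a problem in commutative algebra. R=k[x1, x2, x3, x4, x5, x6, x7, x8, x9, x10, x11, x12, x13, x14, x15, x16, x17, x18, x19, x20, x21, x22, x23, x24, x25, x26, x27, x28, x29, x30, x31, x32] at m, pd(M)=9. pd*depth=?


pd+depth=32
depth=32-9=23
pd*depth=9*23=207


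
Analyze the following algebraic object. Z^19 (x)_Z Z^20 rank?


rank(M(x)N) = rank(M)*rank(N)
19*20 = 380


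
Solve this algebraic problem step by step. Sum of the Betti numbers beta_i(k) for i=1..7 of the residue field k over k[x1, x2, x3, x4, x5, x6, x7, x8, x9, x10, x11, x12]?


Koszul resolution: beta_i(k)=C(n,i), n=12
C(12,1)=12, C(12,2)=66, C(12,3)=220, C(12,4)=495, C(12,5)=792, C(12,6)=924, C(12,7)=792
Sum=3301


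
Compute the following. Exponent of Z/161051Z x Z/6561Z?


Exponent = lcm of the cyclic orders; pairwise coprime => product.
11^5*3^8=161051*6561=1056655611


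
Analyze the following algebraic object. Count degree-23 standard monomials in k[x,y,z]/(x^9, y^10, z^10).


Need i<9, j<10, k<10 with i+j+k=23.
For each i, j ranges over max(0,23-i-9)..min(9,23-i):
  i=0: j in [14,9] -> 0
  i=1: j in [13,9] -> 0
  i=2: j in [12,9] -> 0
  i=3: j in [11,9] -> 0
  i=4: j in [10,9] -> 0
  i=5: j in [9,9] -> 1
  i=6: j in [8,9] -> 2
  i=7: j in [7,9] -> 3
  i=8: j in [6,9] -> 4
H(23) = 0+0+0+0+0+1+2+3+4 = 10


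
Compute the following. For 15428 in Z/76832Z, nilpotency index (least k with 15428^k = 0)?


15428^k mod 76832:
k=1: 15428
k=2: 74480
k=3: 54880
k=4: 0
First zero at k = 4


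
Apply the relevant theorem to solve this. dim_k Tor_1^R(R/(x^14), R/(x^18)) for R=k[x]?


Tor_1(R/I,R/J)=(I cap J)/IJ=(x^18)/(x^32)
dim=32-18=min(14,18)=14


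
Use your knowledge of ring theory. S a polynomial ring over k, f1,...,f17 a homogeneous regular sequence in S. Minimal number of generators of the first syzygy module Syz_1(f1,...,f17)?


Regular sequence => Koszul complex is the minimal free resolution.
Syz_1 minimally generated by Koszul relations f_i*e_j - f_j*e_i (i<j): mu(Syz_1) = beta_2 = C(m,2) = m(m-1)/2
m=17
17*16/2 = 136


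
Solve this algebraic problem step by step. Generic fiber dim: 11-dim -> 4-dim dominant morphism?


dim(fiber)=dim(X)-dim(Y)=11-4=7


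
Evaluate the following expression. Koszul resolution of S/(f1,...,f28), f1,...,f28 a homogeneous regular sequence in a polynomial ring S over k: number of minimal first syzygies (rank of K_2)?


Regular sequence => Koszul complex is the minimal free resolution.
Syz_1 minimally generated by Koszul relations f_i*e_j - f_j*e_i (i<j): mu(Syz_1) = beta_2 = C(m,2) = m(m-1)/2
m=28
28*27/2 = 378


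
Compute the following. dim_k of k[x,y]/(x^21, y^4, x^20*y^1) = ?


k[x,y]/I, I = (x^21, y^4, x^20*y^1)
Rect: 21x4=84. Corner: (21-20)x(4-1)=3.
dim = 84-3 = 81


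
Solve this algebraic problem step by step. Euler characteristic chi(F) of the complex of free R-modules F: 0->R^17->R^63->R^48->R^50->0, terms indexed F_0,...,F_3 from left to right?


chi = sum (-1)^i * rank:
(-1)^0*17=17
(-1)^1*63=-63
(-1)^2*48=48
(-1)^3*50=-50
chi=-48


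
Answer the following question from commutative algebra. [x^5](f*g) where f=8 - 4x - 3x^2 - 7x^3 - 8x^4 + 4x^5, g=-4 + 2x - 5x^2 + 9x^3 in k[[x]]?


[x^5] = sum a_i*b_j, i+j=5
  -3*9=-27
  -7*-5=35
  -8*2=-16
  4*-4=-16
Sum=-24


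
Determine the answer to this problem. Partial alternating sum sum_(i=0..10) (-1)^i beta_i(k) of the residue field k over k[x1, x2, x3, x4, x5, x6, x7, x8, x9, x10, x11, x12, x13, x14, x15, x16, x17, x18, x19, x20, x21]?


Koszul resolution: beta_i(k)=C(n,i), n=21
sum_(i=0..p) (-1)^i C(n,i) = (-1)^p C(n-1,p)
(-1)^10*C(20,10) = (-1)^10*184756 = 184756


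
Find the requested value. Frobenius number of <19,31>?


gcd(19,31)=1 => F=ab-a-b=19*31-19-31=589-50=539


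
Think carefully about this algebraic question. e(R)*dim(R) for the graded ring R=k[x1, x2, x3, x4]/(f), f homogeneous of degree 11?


e(R)=deg(f)=11, dim(R)=4-1=3
e*dim=11*3=33


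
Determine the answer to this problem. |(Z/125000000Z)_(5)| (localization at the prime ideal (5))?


5-primary part: 125000000=5^9*64
Size=5^9=1953125


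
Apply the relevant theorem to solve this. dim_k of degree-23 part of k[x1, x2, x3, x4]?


C(d+n-1,n-1)=C(26,3)=2600


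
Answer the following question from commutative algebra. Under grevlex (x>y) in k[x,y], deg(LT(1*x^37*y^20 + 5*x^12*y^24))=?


LT: 1*x^37*y^20
deg_x=37, deg_y=20
Total=37+20=57


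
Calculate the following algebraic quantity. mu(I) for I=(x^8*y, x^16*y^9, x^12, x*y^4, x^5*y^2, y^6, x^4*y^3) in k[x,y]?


Remove redundant (divisible by others).
x^16*y^9 redundant.
Min: x^12, x^8*y, x^5*y^2, x^4*y^3, x*y^4, y^6
Count=6


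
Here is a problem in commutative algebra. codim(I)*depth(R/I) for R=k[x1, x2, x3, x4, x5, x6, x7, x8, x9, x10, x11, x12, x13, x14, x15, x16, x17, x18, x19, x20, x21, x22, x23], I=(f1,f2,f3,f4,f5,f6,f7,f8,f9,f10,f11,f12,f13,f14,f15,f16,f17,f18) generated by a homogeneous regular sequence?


codim=18, depth=dim(R/I)=23-18=5
Product=18*5=90


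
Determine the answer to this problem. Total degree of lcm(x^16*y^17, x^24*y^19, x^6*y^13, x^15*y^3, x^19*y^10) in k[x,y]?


lcm = componentwise max:
x: max(16,24,6,15,19)=24
y: max(17,19,13,3,10)=19
Total=24+19=43


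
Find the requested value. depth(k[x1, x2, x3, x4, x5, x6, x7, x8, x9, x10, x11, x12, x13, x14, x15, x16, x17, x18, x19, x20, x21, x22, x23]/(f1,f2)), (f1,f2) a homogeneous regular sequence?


depth(R)=23
depth(R/I)=23-2=21


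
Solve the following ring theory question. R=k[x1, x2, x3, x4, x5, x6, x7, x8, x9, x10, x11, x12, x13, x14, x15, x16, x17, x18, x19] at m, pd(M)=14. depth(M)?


pd+depth=depth(R)=19
depth=19-14=5


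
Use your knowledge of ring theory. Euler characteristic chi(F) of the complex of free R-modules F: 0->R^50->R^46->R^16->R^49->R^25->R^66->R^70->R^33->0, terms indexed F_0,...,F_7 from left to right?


chi = sum (-1)^i * rank:
(-1)^0*50=50
(-1)^1*46=-46
(-1)^2*16=16
(-1)^3*49=-49
(-1)^4*25=25
(-1)^5*66=-66
(-1)^6*70=70
(-1)^7*33=-33
chi=-33


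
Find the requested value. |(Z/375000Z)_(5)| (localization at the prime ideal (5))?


5-primary part: 375000=5^6*24
Size=5^6=15625


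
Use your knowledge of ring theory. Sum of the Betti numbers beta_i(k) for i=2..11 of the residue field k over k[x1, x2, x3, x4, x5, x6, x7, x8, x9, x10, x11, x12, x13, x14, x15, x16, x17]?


Koszul resolution: beta_i(k)=C(n,i), n=17
C(17,2)=136, C(17,3)=680, C(17,4)=2380, C(17,5)=6188, C(17,6)=12376, C(17,7)=19448, C(17,8)=24310, C(17,9)=24310, C(17,10)=19448, C(17,11)=12376
Sum=121652


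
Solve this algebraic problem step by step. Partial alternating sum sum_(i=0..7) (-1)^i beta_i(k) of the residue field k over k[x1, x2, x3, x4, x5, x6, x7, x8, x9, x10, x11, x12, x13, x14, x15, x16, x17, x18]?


Koszul resolution: beta_i(k)=C(n,i), n=18
sum_(i=0..p) (-1)^i C(n,i) = (-1)^p C(n-1,p)
(-1)^7*C(17,7) = (-1)^7*19448 = -19448


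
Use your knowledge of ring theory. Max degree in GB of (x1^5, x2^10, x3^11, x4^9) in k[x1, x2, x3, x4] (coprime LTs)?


Pure powers, coprime LTs => already GB.
Degrees: 5, 10, 11, 9
Max=11


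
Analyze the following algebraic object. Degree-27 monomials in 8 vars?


C(d+n-1,n-1)=C(34,7)=5379616


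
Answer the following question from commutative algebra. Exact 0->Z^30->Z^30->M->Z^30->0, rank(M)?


Alt sum=0:
(-1)^0*30 + (-1)^1*30 + (-1)^2*? + (-1)^3*30=0
rank(M)=30


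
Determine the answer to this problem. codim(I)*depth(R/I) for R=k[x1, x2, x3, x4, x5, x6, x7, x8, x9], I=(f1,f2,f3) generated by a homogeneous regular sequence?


codim=3, depth=dim(R/I)=9-3=6
Product=3*6=18


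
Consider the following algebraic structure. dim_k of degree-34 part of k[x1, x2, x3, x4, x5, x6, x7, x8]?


C(d+n-1,n-1)=C(41,7)=22481940


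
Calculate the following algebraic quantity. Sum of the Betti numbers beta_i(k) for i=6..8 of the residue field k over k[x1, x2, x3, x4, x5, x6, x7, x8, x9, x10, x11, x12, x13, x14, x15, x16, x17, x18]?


Koszul resolution: beta_i(k)=C(n,i), n=18
C(18,6)=18564, C(18,7)=31824, C(18,8)=43758
Sum=94146


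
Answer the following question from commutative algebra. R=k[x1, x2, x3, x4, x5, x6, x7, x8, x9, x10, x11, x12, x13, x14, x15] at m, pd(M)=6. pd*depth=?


pd+depth=15
depth=15-6=9
pd*depth=6*9=54


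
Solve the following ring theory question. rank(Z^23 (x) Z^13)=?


rank(M(x)N) = rank(M)*rank(N)
23*13 = 299


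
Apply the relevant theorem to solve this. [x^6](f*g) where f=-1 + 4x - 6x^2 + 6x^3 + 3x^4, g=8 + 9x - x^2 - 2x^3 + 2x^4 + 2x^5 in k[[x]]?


[x^6] = sum a_i*b_j, i+j=6
  4*2=8
  -6*2=-12
  6*-2=-12
  3*-1=-3
Sum=-19


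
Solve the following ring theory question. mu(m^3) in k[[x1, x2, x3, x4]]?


C(n+d-1,d)=C(6,3)=20


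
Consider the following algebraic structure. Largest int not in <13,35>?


gcd(13,35)=1 => F=ab-a-b=13*35-13-35=455-48=407


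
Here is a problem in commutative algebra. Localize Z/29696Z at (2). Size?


2-primary part: 29696=2^10*29
Size=2^10=1024


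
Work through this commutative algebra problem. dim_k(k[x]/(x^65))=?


Basis: 1,x,...,x^64
dim=65


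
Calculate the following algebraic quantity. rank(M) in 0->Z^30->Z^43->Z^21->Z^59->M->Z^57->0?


Alt sum=0:
(-1)^0*30 + (-1)^1*43 + (-1)^2*21 + (-1)^3*59 + (-1)^4*? + (-1)^5*57=0
rank(M)=108


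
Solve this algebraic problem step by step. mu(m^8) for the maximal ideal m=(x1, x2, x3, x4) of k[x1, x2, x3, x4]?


Graded Nakayama: mu(m^d) = dim_k (m^d/m^(d+1)) = #degree-8 monomials in 4 vars
C(n+d-1,d)=C(11,8)=165


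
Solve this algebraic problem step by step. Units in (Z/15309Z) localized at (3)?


Local ring = Z/2187Z.
phi(2187) = 3^6*(3-1) = 1458


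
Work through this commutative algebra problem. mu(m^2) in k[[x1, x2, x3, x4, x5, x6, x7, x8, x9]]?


C(n+d-1,d)=C(10,2)=45


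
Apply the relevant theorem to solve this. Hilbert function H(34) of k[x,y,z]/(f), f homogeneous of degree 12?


C(36,2)-C(24,2)=630-276=354


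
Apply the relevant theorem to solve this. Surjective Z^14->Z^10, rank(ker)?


rank(ker) = 14-10 = 4


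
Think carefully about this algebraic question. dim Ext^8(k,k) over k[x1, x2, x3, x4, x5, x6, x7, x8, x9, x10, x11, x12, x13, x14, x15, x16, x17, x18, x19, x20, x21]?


C(n,i)=C(21,8)=203490


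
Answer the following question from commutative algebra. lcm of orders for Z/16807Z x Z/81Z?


Exponent = lcm of the cyclic orders; pairwise coprime => product.
7^5*3^4=16807*81=1361367


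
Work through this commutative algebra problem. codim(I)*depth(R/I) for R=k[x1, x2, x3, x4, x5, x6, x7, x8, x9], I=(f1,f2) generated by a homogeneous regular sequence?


codim=2, depth=dim(R/I)=9-2=7
Product=2*7=14


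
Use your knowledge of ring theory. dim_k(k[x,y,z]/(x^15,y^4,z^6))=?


Basis: x^iy^jz^k, i<15,j<4,k<6
15*4*6=360


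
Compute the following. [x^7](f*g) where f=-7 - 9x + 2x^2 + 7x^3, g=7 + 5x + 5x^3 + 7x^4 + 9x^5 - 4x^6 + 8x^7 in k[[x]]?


[x^7] = sum a_i*b_j, i+j=7
  -7*8=-56
  -9*-4=36
  2*9=18
  7*7=49
Sum=47


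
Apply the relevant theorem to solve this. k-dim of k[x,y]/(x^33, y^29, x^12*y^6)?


k[x,y]/I, I = (x^33, y^29, x^12*y^6)
Rect: 33x29=957. Corner: (33-12)x(29-6)=483.
dim = 957-483 = 474


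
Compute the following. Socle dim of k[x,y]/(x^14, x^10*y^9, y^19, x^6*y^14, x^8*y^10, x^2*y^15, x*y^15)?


Socle = ann(m) = span of standard monomials u with x*u, y*u in I (staircase corners).
Redundant generators: x^2*y^15
Minimal generators: x^14, x^10*y^9, x^8*y^10, x^6*y^14, x*y^15, y^19
Corners: y^18, x^5y^14, x^7y^13, x^9y^9, x^13y^8
Socle dim=5


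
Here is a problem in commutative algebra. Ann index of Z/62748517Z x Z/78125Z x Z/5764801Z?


Exponent = lcm of the cyclic orders; pairwise coprime => product.
13^7*5^7*7^8=62748517*78125*5764801=28260368246102890625


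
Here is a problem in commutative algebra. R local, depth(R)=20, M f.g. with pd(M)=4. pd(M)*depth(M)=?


pd+depth=20
depth=20-4=16
pd*depth=4*16=64


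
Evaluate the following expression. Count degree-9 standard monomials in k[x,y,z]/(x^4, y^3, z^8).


Need i<4, j<3, k<8 with i+j+k=9.
For each i, j ranges over max(0,9-i-7)..min(2,9-i):
  i=0: j in [2,2] -> 1
  i=1: j in [1,2] -> 2
  i=2: j in [0,2] -> 3
  i=3: j in [0,2] -> 3
H(9) = 1+2+3+3 = 9


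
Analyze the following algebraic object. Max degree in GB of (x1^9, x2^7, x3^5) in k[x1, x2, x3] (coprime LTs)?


Pure powers, coprime LTs => already GB.
Degrees: 9, 7, 5
Max=9


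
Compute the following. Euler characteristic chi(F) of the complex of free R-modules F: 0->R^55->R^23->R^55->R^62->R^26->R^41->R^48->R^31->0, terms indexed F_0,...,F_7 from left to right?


chi = sum (-1)^i * rank:
(-1)^0*55=55
(-1)^1*23=-23
(-1)^2*55=55
(-1)^3*62=-62
(-1)^4*26=26
(-1)^5*41=-41
(-1)^6*48=48
(-1)^7*31=-31
chi=27


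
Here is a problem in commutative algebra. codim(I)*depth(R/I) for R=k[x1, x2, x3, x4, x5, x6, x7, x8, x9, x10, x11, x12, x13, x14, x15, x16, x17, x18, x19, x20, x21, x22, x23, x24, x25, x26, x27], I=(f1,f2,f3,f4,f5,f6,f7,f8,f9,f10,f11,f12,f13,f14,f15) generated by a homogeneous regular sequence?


codim=15, depth=dim(R/I)=27-15=12
Product=15*12=180


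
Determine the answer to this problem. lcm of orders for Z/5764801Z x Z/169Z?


Exponent = lcm of the cyclic orders; pairwise coprime => product.
7^8*13^2=5764801*169=974251369


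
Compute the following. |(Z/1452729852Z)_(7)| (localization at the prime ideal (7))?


7-primary part: 1452729852=7^9*36
Size=7^9=40353607


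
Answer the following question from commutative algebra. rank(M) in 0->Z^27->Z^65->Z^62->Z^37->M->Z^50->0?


Alt sum=0:
(-1)^0*27 + (-1)^1*65 + (-1)^2*62 + (-1)^3*37 + (-1)^4*? + (-1)^5*50=0
rank(M)=63


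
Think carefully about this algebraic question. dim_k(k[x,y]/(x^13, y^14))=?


Basis: x^i*y^j, i<13, j<14
13*14=182


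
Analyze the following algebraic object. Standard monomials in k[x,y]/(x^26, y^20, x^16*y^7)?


k[x,y]/I, I = (x^26, y^20, x^16*y^7)
Rect: 26x20=520. Corner: (26-16)x(20-7)=130.
dim = 520-130 = 390


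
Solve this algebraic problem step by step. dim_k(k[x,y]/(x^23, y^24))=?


Basis: x^i*y^j, i<23, j<24
23*24=552


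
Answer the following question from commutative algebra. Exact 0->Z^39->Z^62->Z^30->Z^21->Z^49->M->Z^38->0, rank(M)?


Alt sum=0:
(-1)^0*39 + (-1)^1*62 + (-1)^2*30 + (-1)^3*21 + (-1)^4*49 + (-1)^5*? + (-1)^6*38=0
rank(M)=73


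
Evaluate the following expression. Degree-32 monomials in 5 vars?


C(d+n-1,n-1)=C(36,4)=58905


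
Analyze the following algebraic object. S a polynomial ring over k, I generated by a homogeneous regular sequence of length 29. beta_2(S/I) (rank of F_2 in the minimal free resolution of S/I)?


Regular sequence => Koszul complex is the minimal free resolution.
Syz_1 minimally generated by Koszul relations f_i*e_j - f_j*e_i (i<j): mu(Syz_1) = beta_2 = C(m,2) = m(m-1)/2
m=29
29*28/2 = 406


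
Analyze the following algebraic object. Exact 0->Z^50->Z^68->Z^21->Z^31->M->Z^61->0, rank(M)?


Alt sum=0:
(-1)^0*50 + (-1)^1*68 + (-1)^2*21 + (-1)^3*31 + (-1)^4*? + (-1)^5*61=0
rank(M)=89


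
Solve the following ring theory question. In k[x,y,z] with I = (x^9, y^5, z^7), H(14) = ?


Need i<9, j<5, k<7 with i+j+k=14.
For each i, j ranges over max(0,14-i-6)..min(4,14-i):
  i=0: j in [8,4] -> 0
  i=1: j in [7,4] -> 0
  i=2: j in [6,4] -> 0
  i=3: j in [5,4] -> 0
  i=4: j in [4,4] -> 1
  i=5: j in [3,4] -> 2
  i=6: j in [2,4] -> 3
  i=7: j in [1,4] -> 4
  i=8: j in [0,4] -> 5
H(14) = 0+0+0+0+1+2+3+4+5 = 15


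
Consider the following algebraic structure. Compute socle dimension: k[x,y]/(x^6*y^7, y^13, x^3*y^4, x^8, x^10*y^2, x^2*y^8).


Socle = ann(m) = span of standard monomials u with x*u, y*u in I (staircase corners).
Redundant generators: x^6*y^7, x^10*y^2
Minimal generators: x^8, x^3*y^4, x^2*y^8, y^13
Corners: xy^12, x^2y^7, x^7y^3
Socle dim=3


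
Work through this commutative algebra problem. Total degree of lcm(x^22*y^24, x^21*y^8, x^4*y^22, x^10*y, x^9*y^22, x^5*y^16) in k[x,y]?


lcm = componentwise max:
x: max(22,21,4,10,9,5)=22
y: max(24,8,22,1,22,16)=24
Total=22+24=46


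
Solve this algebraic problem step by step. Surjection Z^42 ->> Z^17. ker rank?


rank(ker) = 42-17 = 25


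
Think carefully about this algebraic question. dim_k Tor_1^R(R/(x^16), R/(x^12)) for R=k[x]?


Tor_1(R/I,R/J)=(I cap J)/IJ=(x^16)/(x^28)
dim=28-16=min(16,12)=12


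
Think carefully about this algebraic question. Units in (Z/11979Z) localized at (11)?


Local ring = Z/1331Z.
phi(1331) = 11^2*(11-1) = 1210


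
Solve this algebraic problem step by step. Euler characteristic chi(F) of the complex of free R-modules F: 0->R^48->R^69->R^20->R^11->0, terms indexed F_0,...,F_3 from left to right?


chi = sum (-1)^i * rank:
(-1)^0*48=48
(-1)^1*69=-69
(-1)^2*20=20
(-1)^3*11=-11
chi=-12


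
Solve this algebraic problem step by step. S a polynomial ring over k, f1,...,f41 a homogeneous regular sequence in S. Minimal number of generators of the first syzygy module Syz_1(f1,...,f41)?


Regular sequence => Koszul complex is the minimal free resolution.
Syz_1 minimally generated by Koszul relations f_i*e_j - f_j*e_i (i<j): mu(Syz_1) = beta_2 = C(m,2) = m(m-1)/2
m=41
41*40/2 = 820


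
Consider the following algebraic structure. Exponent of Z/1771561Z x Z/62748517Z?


Exponent = lcm of the cyclic orders; pairwise coprime => product.
11^6*13^7=1771561*62748517=111162825525037


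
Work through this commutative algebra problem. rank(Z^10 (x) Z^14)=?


rank(M(x)N) = rank(M)*rank(N)
10*14 = 140


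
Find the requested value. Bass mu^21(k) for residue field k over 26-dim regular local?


C(n,i)=C(26,21)=65780


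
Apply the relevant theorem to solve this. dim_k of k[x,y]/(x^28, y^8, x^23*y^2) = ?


k[x,y]/I, I = (x^28, y^8, x^23*y^2)
Rect: 28x8=224. Corner: (28-23)x(8-2)=30.
dim = 224-30 = 194


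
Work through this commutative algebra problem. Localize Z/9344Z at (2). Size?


2-primary part: 9344=2^7*73
Size=2^7=128


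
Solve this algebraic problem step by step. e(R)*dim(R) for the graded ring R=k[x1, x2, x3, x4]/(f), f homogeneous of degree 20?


e(R)=deg(f)=20, dim(R)=4-1=3
e*dim=20*3=60


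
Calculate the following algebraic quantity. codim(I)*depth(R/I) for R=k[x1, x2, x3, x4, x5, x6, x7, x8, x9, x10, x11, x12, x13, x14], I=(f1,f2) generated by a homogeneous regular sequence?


codim=2, depth=dim(R/I)=14-2=12
Product=2*12=24


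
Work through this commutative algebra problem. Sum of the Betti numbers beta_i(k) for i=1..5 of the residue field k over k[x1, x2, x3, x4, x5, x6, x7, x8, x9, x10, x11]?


Koszul resolution: beta_i(k)=C(n,i), n=11
C(11,1)=11, C(11,2)=55, C(11,3)=165, C(11,4)=330, C(11,5)=462
Sum=1023


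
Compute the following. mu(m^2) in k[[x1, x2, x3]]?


C(n+d-1,d)=C(4,2)=6


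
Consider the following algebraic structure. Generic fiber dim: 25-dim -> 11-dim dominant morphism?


dim(fiber)=dim(X)-dim(Y)=25-11=14


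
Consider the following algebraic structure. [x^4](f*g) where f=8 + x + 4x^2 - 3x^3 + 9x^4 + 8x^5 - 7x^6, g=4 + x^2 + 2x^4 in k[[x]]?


[x^4] = sum a_i*b_j, i+j=4
  8*2=16
  4*1=4
  9*4=36
Sum=56


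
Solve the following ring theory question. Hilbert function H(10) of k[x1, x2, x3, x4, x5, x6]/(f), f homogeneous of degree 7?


C(15,5)-C(8,5)=3003-56=2947


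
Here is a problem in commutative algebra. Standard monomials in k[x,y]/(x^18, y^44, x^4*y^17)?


k[x,y]/I, I = (x^18, y^44, x^4*y^17)
Rect: 18x44=792. Corner: (18-4)x(44-17)=378.
dim = 792-378 = 414


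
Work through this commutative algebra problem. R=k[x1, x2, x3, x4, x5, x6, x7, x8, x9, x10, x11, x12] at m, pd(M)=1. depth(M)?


pd+depth=depth(R)=12
depth=12-1=11


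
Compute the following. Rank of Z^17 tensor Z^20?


rank(M(x)N) = rank(M)*rank(N)
17*20 = 340


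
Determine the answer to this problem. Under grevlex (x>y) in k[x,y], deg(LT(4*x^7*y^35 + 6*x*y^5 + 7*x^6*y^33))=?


LT: 4*x^7*y^35
deg_x=7, deg_y=35
Total=7+35=42


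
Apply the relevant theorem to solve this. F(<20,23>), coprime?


gcd(20,23)=1 => F=ab-a-b=20*23-20-23=460-43=417


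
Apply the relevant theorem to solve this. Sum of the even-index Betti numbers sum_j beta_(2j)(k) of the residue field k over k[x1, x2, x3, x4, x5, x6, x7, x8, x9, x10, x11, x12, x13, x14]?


Koszul resolution: beta_i(k)=C(n,i), n=14
sum_even C(14,i) = 2^(n-1) = 2^13 = 8192


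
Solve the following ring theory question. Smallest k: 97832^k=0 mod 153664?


97832^k mod 153664:
k=1: 97832
k=2: 137984
k=3: 21952
k=4: 0
First zero at k = 4


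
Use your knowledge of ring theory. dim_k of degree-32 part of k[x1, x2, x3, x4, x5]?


C(d+n-1,n-1)=C(36,4)=58905


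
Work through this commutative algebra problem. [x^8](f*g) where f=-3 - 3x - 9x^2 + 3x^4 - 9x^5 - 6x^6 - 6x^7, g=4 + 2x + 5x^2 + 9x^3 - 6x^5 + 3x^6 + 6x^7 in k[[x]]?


[x^8] = sum a_i*b_j, i+j=8
  -3*6=-18
  -9*3=-27
  -9*9=-81
  -6*5=-30
  -6*2=-12
Sum=-168


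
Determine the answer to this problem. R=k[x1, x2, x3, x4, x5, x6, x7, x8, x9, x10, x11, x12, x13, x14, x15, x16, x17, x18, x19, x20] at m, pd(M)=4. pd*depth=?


pd+depth=20
depth=20-4=16
pd*depth=4*16=64


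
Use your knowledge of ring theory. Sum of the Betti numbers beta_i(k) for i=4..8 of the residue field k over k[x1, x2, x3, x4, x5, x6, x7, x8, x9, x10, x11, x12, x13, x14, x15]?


Koszul resolution: beta_i(k)=C(n,i), n=15
C(15,4)=1365, C(15,5)=3003, C(15,6)=5005, C(15,7)=6435, C(15,8)=6435
Sum=22243


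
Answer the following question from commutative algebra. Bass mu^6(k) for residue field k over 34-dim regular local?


C(n,i)=C(34,6)=1344904


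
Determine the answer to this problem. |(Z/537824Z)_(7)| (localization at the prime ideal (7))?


7-primary part: 537824=7^5*32
Size=7^5=16807


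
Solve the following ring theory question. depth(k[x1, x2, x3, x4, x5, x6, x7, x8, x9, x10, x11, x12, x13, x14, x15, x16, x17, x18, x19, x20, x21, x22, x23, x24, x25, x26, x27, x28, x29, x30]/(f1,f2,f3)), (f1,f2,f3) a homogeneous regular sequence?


depth(R)=30
depth(R/I)=30-3=27


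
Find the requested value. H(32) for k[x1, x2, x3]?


C(d+n-1,n-1)=C(34,2)=561


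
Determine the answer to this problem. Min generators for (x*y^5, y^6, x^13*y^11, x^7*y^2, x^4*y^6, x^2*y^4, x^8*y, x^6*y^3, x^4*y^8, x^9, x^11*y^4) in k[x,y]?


Remove redundant (divisible by others).
x^11*y^4 redundant.
x^4*y^6 redundant.
x^4*y^8 redundant.
x^13*y^11 redundant.
Min: x^9, x^8*y, x^7*y^2, x^6*y^3, x^2*y^4, x*y^5, y^6
Count=7


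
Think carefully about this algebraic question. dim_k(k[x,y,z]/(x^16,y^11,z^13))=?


Basis: x^iy^jz^k, i<16,j<11,k<13
16*11*13=2288


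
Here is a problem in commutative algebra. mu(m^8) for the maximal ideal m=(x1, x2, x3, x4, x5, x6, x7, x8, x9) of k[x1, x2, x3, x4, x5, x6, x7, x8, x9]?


Graded Nakayama: mu(m^d) = dim_k (m^d/m^(d+1)) = #degree-8 monomials in 9 vars
C(n+d-1,d)=C(16,8)=12870


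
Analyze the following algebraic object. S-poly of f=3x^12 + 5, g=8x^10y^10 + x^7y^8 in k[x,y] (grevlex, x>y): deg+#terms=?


LT(f)=3x^12, LT(g)=8x^10y^10
lcm(LM)=x^12y^10
S(f,g) (scaled by 24 to clear denominators) = 8y^10*f - 3x^2*g = -3x^9y^8 + 40y^10
2 terms, deg 17.
17+2=19


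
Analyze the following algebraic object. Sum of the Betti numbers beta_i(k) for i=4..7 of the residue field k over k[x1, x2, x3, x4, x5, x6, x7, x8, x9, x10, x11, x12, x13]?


Koszul resolution: beta_i(k)=C(n,i), n=13
C(13,4)=715, C(13,5)=1287, C(13,6)=1716, C(13,7)=1716
Sum=5434


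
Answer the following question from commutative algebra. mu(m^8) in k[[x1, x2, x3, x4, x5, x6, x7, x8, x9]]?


C(n+d-1,d)=C(16,8)=12870


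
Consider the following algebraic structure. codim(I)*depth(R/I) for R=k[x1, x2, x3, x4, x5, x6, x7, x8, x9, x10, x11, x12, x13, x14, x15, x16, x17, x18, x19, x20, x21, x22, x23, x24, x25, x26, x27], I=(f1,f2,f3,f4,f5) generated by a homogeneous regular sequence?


codim=5, depth=dim(R/I)=27-5=22
Product=5*22=110


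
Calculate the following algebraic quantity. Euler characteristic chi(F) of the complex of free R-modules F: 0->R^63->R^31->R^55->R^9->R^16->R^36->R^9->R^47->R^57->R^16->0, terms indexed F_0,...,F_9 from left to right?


chi = sum (-1)^i * rank:
(-1)^0*63=63
(-1)^1*31=-31
(-1)^2*55=55
(-1)^3*9=-9
(-1)^4*16=16
(-1)^5*36=-36
(-1)^6*9=9
(-1)^7*47=-47
(-1)^8*57=57
(-1)^9*16=-16
chi=61


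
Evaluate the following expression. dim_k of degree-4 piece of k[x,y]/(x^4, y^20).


k[x,y], I = (x^4, y^20), d = 4
Need i < 4 and d-i < 20.
Range: 0 <= i <= 3.
H(4) = 4


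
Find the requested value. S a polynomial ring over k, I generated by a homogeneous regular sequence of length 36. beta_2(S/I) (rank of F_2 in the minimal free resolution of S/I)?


Regular sequence => Koszul complex is the minimal free resolution.
Syz_1 minimally generated by Koszul relations f_i*e_j - f_j*e_i (i<j): mu(Syz_1) = beta_2 = C(m,2) = m(m-1)/2
m=36
36*35/2 = 630


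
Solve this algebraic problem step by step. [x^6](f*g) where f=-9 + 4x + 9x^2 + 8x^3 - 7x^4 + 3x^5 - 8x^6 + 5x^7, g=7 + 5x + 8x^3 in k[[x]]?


[x^6] = sum a_i*b_j, i+j=6
  8*8=64
  3*5=15
  -8*7=-56
Sum=23


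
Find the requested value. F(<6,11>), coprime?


gcd(6,11)=1 => F=ab-a-b=6*11-6-11=66-17=49


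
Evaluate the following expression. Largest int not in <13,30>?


gcd(13,30)=1 => F=ab-a-b=13*30-13-30=390-43=347


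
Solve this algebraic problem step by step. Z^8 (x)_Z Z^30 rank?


rank(M(x)N) = rank(M)*rank(N)
8*30 = 240


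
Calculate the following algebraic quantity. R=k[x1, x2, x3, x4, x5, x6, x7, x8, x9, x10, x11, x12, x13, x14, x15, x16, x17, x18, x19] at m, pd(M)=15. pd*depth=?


pd+depth=19
depth=19-15=4
pd*depth=15*4=60


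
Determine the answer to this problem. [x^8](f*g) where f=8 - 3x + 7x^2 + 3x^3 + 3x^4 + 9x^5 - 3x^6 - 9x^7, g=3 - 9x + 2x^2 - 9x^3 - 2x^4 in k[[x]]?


[x^8] = sum a_i*b_j, i+j=8
  3*-2=-6
  9*-9=-81
  -3*2=-6
  -9*-9=81
Sum=-12


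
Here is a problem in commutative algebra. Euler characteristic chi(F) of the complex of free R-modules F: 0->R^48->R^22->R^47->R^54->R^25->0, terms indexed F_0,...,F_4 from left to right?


chi = sum (-1)^i * rank:
(-1)^0*48=48
(-1)^1*22=-22
(-1)^2*47=47
(-1)^3*54=-54
(-1)^4*25=25
chi=44


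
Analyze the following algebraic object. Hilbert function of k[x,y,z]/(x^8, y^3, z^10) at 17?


Need i<8, j<3, k<10 with i+j+k=17.
For each i, j ranges over max(0,17-i-9)..min(2,17-i):
  i=0: j in [8,2] -> 0
  i=1: j in [7,2] -> 0
  i=2: j in [6,2] -> 0
  i=3: j in [5,2] -> 0
  i=4: j in [4,2] -> 0
  i=5: j in [3,2] -> 0
  i=6: j in [2,2] -> 1
  i=7: j in [1,2] -> 2
H(17) = 0+0+0+0+0+0+1+2 = 3


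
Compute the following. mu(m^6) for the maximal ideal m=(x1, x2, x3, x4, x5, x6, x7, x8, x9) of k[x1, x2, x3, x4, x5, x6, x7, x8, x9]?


Graded Nakayama: mu(m^d) = dim_k (m^d/m^(d+1)) = #degree-6 monomials in 9 vars
C(n+d-1,d)=C(14,6)=3003


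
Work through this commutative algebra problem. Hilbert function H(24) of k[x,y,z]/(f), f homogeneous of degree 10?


C(26,2)-C(16,2)=325-120=205
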